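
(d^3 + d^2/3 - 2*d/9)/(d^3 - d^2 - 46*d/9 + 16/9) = d*(3*d + 2)/(3*d^2 - 2*d - 16)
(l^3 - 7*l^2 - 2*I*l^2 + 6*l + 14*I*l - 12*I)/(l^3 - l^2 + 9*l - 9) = (l^2 - 2*l*(3 + I) + 12*I)/(l^2 + 9)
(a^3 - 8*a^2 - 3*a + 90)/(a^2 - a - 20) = (a^2 - 3*a - 18)/(a + 4)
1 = 1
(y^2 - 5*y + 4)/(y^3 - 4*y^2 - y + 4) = 1/(y + 1)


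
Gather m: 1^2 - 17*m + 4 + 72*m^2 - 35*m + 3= 72*m^2 - 52*m + 8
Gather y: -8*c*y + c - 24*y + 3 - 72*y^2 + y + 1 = c - 72*y^2 + y*(-8*c - 23) + 4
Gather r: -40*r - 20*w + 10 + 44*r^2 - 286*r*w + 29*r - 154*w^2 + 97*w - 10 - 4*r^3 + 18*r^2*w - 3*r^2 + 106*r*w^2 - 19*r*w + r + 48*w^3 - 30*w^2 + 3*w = -4*r^3 + r^2*(18*w + 41) + r*(106*w^2 - 305*w - 10) + 48*w^3 - 184*w^2 + 80*w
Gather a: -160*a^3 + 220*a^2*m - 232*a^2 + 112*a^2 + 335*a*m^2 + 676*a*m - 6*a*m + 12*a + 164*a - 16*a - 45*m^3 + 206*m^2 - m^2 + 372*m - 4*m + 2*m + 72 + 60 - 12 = -160*a^3 + a^2*(220*m - 120) + a*(335*m^2 + 670*m + 160) - 45*m^3 + 205*m^2 + 370*m + 120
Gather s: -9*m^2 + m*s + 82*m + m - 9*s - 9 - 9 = -9*m^2 + 83*m + s*(m - 9) - 18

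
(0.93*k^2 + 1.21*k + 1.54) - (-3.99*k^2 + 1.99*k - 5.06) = 4.92*k^2 - 0.78*k + 6.6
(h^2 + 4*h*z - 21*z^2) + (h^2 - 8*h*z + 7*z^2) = 2*h^2 - 4*h*z - 14*z^2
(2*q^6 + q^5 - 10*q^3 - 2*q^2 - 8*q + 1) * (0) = 0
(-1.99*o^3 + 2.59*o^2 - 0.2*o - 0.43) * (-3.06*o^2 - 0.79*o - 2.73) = 6.0894*o^5 - 6.3533*o^4 + 3.9986*o^3 - 5.5969*o^2 + 0.8857*o + 1.1739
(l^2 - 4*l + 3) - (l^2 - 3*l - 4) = 7 - l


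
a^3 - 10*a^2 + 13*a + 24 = (a - 8)*(a - 3)*(a + 1)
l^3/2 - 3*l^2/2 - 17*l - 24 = (l/2 + 1)*(l - 8)*(l + 3)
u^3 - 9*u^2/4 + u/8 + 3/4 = (u - 2)*(u - 3/4)*(u + 1/2)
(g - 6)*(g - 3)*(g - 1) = g^3 - 10*g^2 + 27*g - 18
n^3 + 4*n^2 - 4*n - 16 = (n - 2)*(n + 2)*(n + 4)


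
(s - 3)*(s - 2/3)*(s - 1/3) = s^3 - 4*s^2 + 29*s/9 - 2/3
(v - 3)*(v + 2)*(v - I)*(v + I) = v^4 - v^3 - 5*v^2 - v - 6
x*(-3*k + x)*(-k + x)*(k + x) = 3*k^3*x - k^2*x^2 - 3*k*x^3 + x^4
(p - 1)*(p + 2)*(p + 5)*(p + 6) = p^4 + 12*p^3 + 39*p^2 + 8*p - 60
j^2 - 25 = (j - 5)*(j + 5)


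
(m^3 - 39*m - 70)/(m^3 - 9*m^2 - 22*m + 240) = (m^2 - 5*m - 14)/(m^2 - 14*m + 48)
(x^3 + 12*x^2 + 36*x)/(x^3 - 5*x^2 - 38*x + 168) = x*(x + 6)/(x^2 - 11*x + 28)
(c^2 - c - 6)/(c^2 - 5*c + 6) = (c + 2)/(c - 2)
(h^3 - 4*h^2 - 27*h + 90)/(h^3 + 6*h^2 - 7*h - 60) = (h - 6)/(h + 4)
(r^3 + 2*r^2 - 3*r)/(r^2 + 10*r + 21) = r*(r - 1)/(r + 7)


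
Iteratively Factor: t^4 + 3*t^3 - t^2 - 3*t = (t - 1)*(t^3 + 4*t^2 + 3*t) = t*(t - 1)*(t^2 + 4*t + 3) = t*(t - 1)*(t + 3)*(t + 1)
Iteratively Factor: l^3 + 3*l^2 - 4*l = (l - 1)*(l^2 + 4*l) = l*(l - 1)*(l + 4)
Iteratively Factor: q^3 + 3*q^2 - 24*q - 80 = (q + 4)*(q^2 - q - 20) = (q - 5)*(q + 4)*(q + 4)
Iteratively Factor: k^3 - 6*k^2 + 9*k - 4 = (k - 4)*(k^2 - 2*k + 1) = (k - 4)*(k - 1)*(k - 1)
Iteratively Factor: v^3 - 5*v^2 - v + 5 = (v - 1)*(v^2 - 4*v - 5) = (v - 1)*(v + 1)*(v - 5)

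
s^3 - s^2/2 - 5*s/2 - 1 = (s - 2)*(s + 1/2)*(s + 1)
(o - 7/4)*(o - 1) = o^2 - 11*o/4 + 7/4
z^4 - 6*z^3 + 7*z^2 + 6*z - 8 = (z - 4)*(z - 2)*(z - 1)*(z + 1)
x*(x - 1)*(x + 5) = x^3 + 4*x^2 - 5*x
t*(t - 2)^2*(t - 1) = t^4 - 5*t^3 + 8*t^2 - 4*t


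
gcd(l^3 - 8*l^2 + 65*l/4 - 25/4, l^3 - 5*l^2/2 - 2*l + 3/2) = l - 1/2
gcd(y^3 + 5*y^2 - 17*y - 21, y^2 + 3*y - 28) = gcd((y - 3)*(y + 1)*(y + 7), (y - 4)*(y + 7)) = y + 7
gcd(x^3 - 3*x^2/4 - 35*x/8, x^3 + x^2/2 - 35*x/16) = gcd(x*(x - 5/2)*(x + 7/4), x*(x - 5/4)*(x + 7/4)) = x^2 + 7*x/4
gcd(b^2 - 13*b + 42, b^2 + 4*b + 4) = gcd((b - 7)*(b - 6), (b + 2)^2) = 1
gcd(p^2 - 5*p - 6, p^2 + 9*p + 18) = 1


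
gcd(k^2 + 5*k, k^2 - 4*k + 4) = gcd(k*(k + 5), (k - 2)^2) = 1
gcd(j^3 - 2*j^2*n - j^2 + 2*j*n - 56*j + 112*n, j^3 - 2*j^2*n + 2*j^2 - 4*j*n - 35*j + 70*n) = j^2 - 2*j*n + 7*j - 14*n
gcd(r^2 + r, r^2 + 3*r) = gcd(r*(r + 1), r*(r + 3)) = r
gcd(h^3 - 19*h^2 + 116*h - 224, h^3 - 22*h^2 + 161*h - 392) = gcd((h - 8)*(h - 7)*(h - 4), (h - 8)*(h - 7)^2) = h^2 - 15*h + 56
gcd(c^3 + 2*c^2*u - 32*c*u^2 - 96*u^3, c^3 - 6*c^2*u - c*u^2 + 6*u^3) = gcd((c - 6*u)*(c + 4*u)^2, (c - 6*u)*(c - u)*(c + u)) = -c + 6*u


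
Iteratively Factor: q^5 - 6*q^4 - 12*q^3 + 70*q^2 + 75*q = (q + 3)*(q^4 - 9*q^3 + 15*q^2 + 25*q) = (q - 5)*(q + 3)*(q^3 - 4*q^2 - 5*q) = q*(q - 5)*(q + 3)*(q^2 - 4*q - 5) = q*(q - 5)^2*(q + 3)*(q + 1)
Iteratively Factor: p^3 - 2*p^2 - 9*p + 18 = (p - 2)*(p^2 - 9) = (p - 3)*(p - 2)*(p + 3)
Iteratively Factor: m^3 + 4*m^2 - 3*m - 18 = (m + 3)*(m^2 + m - 6) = (m + 3)^2*(m - 2)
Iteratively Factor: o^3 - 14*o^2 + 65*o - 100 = (o - 4)*(o^2 - 10*o + 25) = (o - 5)*(o - 4)*(o - 5)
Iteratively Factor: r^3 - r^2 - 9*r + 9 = (r - 1)*(r^2 - 9) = (r - 3)*(r - 1)*(r + 3)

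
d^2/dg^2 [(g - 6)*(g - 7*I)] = 2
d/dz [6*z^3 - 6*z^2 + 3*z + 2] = 18*z^2 - 12*z + 3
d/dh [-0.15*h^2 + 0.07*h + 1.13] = 0.07 - 0.3*h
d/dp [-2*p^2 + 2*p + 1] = 2 - 4*p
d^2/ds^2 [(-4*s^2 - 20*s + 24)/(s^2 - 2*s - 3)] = 8*(-7*s^3 + 9*s^2 - 81*s + 63)/(s^6 - 6*s^5 + 3*s^4 + 28*s^3 - 9*s^2 - 54*s - 27)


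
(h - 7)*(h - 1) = h^2 - 8*h + 7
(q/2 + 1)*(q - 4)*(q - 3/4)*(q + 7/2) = q^4/2 + 3*q^3/8 - 129*q^2/16 - 67*q/8 + 21/2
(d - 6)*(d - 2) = d^2 - 8*d + 12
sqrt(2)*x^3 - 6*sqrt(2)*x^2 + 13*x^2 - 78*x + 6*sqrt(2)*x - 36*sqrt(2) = (x - 6)*(x + 6*sqrt(2))*(sqrt(2)*x + 1)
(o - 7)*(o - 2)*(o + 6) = o^3 - 3*o^2 - 40*o + 84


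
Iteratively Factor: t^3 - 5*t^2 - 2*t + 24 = (t - 3)*(t^2 - 2*t - 8) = (t - 4)*(t - 3)*(t + 2)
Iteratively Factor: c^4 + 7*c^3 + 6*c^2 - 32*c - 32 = (c - 2)*(c^3 + 9*c^2 + 24*c + 16) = (c - 2)*(c + 1)*(c^2 + 8*c + 16) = (c - 2)*(c + 1)*(c + 4)*(c + 4)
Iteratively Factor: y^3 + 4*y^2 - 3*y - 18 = (y + 3)*(y^2 + y - 6) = (y + 3)^2*(y - 2)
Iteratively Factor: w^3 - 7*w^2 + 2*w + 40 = (w - 5)*(w^2 - 2*w - 8) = (w - 5)*(w - 4)*(w + 2)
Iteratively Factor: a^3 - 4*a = (a)*(a^2 - 4) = a*(a + 2)*(a - 2)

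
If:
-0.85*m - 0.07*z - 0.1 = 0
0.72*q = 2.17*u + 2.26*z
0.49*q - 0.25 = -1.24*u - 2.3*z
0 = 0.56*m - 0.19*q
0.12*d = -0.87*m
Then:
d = 1.28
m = -0.18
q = -0.52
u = -0.91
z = 0.71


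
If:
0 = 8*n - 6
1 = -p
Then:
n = 3/4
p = -1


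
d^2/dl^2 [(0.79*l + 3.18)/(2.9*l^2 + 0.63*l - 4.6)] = ((0.79*l + 3.18)*(5.8*l + 0.63)*(11.6*l + 1.26) - (13.746*l + 19.4394)*(2.9*l^2 + 0.63*l - 4.6))/(2.9*l^2 + 0.63*l - 4.6)^3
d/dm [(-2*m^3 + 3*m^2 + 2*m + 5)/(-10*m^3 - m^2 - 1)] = 2*(16*m^4 + 20*m^3 + 79*m^2 + 2*m - 1)/(100*m^6 + 20*m^5 + m^4 + 20*m^3 + 2*m^2 + 1)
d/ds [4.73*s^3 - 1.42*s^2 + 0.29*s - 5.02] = 14.19*s^2 - 2.84*s + 0.29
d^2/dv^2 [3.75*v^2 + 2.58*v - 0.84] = 7.50000000000000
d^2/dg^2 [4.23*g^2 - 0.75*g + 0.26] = 8.46000000000000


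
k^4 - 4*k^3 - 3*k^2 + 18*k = k*(k - 3)^2*(k + 2)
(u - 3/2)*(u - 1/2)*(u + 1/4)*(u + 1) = u^4 - 3*u^3/4 - 3*u^2/2 + 7*u/16 + 3/16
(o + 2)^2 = o^2 + 4*o + 4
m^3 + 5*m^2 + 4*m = m*(m + 1)*(m + 4)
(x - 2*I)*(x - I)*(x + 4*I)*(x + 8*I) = x^4 + 9*I*x^3 + 2*x^2 + 72*I*x + 64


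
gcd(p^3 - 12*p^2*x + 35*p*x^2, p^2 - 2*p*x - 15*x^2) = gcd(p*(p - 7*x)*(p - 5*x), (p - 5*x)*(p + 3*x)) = -p + 5*x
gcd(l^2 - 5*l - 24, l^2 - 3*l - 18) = l + 3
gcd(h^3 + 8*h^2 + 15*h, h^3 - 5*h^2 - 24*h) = h^2 + 3*h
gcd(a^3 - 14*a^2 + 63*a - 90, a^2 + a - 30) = a - 5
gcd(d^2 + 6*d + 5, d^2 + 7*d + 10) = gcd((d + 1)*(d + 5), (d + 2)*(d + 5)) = d + 5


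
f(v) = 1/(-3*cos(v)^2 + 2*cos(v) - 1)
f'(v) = (-6*sin(v)*cos(v) + 2*sin(v))/(-3*cos(v)^2 + 2*cos(v) - 1)^2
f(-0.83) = -0.98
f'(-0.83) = 1.46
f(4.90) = -1.37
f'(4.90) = -1.62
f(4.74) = -1.06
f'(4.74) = -2.04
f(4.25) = -0.40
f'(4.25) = -0.68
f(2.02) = -0.41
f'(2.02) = 0.70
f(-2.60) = -0.20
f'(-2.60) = -0.15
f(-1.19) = -1.49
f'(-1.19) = 0.47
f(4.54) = -0.70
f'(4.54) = -1.46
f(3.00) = -0.17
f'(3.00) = 0.03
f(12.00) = -0.69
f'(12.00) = 0.78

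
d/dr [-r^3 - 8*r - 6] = -3*r^2 - 8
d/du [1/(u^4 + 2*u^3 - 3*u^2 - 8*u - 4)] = 2*(-2*u^3 - 3*u^2 + 3*u + 4)/(-u^4 - 2*u^3 + 3*u^2 + 8*u + 4)^2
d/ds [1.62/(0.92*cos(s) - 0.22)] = 1.4904*sin(s)/(0.92*cos(s) - 0.22)^2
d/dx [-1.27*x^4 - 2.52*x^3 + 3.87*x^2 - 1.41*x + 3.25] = -5.08*x^3 - 7.56*x^2 + 7.74*x - 1.41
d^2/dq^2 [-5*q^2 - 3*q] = -10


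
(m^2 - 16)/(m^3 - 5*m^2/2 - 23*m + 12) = 2*(m - 4)/(2*m^2 - 13*m + 6)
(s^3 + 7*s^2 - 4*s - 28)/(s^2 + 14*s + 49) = (s^2 - 4)/(s + 7)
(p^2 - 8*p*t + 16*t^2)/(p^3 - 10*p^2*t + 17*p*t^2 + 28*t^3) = (p - 4*t)/(p^2 - 6*p*t - 7*t^2)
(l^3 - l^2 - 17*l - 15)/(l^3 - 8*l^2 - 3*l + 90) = (l + 1)/(l - 6)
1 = 1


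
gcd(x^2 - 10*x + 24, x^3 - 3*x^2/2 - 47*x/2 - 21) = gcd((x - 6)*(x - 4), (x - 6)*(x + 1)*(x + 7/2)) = x - 6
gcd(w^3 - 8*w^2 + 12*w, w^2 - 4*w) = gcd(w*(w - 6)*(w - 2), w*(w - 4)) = w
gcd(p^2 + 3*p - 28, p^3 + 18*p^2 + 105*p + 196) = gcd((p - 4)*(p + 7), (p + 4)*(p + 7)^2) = p + 7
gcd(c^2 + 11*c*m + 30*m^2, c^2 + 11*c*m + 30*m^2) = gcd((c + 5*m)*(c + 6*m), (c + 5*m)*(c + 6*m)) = c^2 + 11*c*m + 30*m^2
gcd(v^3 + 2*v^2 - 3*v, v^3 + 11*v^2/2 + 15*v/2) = v^2 + 3*v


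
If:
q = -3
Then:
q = -3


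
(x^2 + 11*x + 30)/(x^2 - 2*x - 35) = (x + 6)/(x - 7)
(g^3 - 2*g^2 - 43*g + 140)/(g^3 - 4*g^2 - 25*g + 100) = (g + 7)/(g + 5)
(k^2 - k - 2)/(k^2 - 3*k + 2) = (k + 1)/(k - 1)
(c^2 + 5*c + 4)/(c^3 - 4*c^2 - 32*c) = (c + 1)/(c*(c - 8))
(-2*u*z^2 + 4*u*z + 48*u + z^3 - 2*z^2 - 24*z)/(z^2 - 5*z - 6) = (-2*u*z - 8*u + z^2 + 4*z)/(z + 1)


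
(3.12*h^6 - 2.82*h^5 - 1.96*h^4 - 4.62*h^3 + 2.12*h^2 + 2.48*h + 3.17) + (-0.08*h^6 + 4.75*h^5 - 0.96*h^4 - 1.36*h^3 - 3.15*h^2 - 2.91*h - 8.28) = 3.04*h^6 + 1.93*h^5 - 2.92*h^4 - 5.98*h^3 - 1.03*h^2 - 0.43*h - 5.11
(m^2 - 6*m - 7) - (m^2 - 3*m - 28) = 21 - 3*m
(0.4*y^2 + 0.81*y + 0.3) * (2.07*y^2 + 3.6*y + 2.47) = 0.828*y^4 + 3.1167*y^3 + 4.525*y^2 + 3.0807*y + 0.741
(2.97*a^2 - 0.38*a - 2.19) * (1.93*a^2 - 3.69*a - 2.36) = 5.7321*a^4 - 11.6927*a^3 - 9.8337*a^2 + 8.9779*a + 5.1684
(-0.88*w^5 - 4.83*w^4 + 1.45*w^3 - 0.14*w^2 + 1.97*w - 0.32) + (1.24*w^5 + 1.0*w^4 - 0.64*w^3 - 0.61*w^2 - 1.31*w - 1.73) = 0.36*w^5 - 3.83*w^4 + 0.81*w^3 - 0.75*w^2 + 0.66*w - 2.05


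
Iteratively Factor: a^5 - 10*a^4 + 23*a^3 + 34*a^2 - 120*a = (a - 5)*(a^4 - 5*a^3 - 2*a^2 + 24*a) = (a - 5)*(a + 2)*(a^3 - 7*a^2 + 12*a) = a*(a - 5)*(a + 2)*(a^2 - 7*a + 12) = a*(a - 5)*(a - 4)*(a + 2)*(a - 3)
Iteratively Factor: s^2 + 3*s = (s + 3)*(s)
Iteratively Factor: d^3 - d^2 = (d - 1)*(d^2) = d*(d - 1)*(d)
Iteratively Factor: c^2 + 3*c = (c)*(c + 3)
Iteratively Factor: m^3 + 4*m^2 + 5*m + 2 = (m + 1)*(m^2 + 3*m + 2) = (m + 1)*(m + 2)*(m + 1)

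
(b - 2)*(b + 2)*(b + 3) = b^3 + 3*b^2 - 4*b - 12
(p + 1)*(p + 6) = p^2 + 7*p + 6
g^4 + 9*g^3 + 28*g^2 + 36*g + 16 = (g + 1)*(g + 2)^2*(g + 4)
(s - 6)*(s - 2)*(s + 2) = s^3 - 6*s^2 - 4*s + 24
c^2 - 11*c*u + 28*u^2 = (c - 7*u)*(c - 4*u)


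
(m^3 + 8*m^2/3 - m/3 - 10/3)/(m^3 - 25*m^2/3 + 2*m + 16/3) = (3*m^2 + 11*m + 10)/(3*m^2 - 22*m - 16)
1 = 1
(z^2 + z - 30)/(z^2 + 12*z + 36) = (z - 5)/(z + 6)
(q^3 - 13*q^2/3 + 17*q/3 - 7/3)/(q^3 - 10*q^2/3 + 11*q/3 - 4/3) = (3*q - 7)/(3*q - 4)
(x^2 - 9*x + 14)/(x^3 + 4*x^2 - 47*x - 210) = (x - 2)/(x^2 + 11*x + 30)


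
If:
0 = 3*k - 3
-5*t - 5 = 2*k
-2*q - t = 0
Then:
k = 1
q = 7/10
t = -7/5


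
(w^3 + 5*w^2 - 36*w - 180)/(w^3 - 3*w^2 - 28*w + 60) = (w + 6)/(w - 2)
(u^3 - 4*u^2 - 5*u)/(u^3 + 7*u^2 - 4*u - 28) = u*(u^2 - 4*u - 5)/(u^3 + 7*u^2 - 4*u - 28)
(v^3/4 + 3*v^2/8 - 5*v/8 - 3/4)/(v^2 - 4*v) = (2*v^3 + 3*v^2 - 5*v - 6)/(8*v*(v - 4))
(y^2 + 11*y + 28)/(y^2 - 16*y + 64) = (y^2 + 11*y + 28)/(y^2 - 16*y + 64)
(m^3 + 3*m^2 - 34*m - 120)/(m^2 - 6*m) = m + 9 + 20/m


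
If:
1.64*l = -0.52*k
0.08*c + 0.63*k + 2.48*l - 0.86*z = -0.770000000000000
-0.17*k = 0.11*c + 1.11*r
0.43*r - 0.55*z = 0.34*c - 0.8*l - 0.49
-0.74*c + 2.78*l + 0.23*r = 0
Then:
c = -0.01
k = 0.01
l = -0.00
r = -0.00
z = 0.89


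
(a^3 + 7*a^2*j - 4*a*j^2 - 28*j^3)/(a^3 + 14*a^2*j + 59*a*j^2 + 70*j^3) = (a - 2*j)/(a + 5*j)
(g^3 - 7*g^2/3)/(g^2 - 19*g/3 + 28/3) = g^2/(g - 4)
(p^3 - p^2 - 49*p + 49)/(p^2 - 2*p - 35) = (p^2 + 6*p - 7)/(p + 5)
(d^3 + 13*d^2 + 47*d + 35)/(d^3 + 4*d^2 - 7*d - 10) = (d + 7)/(d - 2)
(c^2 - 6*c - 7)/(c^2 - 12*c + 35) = (c + 1)/(c - 5)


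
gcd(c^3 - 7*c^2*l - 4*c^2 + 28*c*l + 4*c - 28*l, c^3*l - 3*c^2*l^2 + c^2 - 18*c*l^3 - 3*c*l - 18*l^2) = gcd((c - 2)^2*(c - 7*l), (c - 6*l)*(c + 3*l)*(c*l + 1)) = 1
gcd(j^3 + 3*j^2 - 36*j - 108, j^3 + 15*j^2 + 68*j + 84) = j + 6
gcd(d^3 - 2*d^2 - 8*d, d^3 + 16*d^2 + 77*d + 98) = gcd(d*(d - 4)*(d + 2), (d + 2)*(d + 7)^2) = d + 2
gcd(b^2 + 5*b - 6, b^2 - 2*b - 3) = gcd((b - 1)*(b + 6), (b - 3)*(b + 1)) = 1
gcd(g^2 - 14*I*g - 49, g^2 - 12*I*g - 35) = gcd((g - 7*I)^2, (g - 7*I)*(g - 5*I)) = g - 7*I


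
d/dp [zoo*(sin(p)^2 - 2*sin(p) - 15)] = zoo*(sin(p) - 1)*cos(p)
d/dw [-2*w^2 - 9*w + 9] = -4*w - 9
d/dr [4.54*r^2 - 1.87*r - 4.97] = 9.08*r - 1.87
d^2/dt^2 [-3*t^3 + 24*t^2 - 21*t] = 48 - 18*t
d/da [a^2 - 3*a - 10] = 2*a - 3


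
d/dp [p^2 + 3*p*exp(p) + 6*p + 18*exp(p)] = 3*p*exp(p) + 2*p + 21*exp(p) + 6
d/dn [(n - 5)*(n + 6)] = 2*n + 1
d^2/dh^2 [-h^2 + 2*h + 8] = -2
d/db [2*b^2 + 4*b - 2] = 4*b + 4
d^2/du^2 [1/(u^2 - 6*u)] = 2*(-u*(u - 6) + 4*(u - 3)^2)/(u^3*(u - 6)^3)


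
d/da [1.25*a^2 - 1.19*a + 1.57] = 2.5*a - 1.19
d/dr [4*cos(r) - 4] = -4*sin(r)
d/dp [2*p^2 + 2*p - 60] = 4*p + 2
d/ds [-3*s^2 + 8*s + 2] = 8 - 6*s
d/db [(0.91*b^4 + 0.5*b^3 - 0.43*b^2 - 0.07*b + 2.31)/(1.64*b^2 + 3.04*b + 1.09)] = (2.9848*b^5 + 9.1192*b^4 + 7.0076*b^3 + 0.4426*b^2 - 8.5142*b - 7.0987)/(2.6896*b^4 + 9.9712*b^3 + 12.8168*b^2 + 6.6272*b + 1.1881)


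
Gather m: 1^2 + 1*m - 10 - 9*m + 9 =-8*m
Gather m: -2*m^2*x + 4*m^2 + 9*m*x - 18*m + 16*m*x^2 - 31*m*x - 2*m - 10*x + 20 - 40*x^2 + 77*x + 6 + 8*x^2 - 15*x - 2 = m^2*(4 - 2*x) + m*(16*x^2 - 22*x - 20) - 32*x^2 + 52*x + 24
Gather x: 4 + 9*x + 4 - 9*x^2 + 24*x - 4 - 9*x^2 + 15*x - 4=-18*x^2 + 48*x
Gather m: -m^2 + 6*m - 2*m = -m^2 + 4*m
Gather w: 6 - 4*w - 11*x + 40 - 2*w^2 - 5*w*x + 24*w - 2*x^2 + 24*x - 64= -2*w^2 + w*(20 - 5*x) - 2*x^2 + 13*x - 18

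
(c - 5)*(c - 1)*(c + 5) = c^3 - c^2 - 25*c + 25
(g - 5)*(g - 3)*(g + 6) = g^3 - 2*g^2 - 33*g + 90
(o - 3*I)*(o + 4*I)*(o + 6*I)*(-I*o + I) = -I*o^4 + 7*o^3 + I*o^3 - 7*o^2 - 6*I*o^2 + 72*o + 6*I*o - 72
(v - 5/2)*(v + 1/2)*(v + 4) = v^3 + 2*v^2 - 37*v/4 - 5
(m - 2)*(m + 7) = m^2 + 5*m - 14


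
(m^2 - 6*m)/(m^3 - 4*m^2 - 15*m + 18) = m/(m^2 + 2*m - 3)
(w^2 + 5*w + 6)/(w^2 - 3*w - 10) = (w + 3)/(w - 5)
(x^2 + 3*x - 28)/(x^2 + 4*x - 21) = (x - 4)/(x - 3)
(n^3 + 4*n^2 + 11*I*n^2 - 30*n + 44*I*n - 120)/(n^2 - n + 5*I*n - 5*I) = (n^2 + n*(4 + 6*I) + 24*I)/(n - 1)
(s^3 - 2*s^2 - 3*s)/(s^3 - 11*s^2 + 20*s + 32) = s*(s - 3)/(s^2 - 12*s + 32)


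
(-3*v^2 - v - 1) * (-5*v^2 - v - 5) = 15*v^4 + 8*v^3 + 21*v^2 + 6*v + 5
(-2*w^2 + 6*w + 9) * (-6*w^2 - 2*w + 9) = 12*w^4 - 32*w^3 - 84*w^2 + 36*w + 81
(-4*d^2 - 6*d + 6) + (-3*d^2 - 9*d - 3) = -7*d^2 - 15*d + 3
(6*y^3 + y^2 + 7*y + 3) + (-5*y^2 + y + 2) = 6*y^3 - 4*y^2 + 8*y + 5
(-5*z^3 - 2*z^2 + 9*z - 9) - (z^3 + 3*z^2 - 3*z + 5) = -6*z^3 - 5*z^2 + 12*z - 14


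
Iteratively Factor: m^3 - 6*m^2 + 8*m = (m)*(m^2 - 6*m + 8) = m*(m - 4)*(m - 2)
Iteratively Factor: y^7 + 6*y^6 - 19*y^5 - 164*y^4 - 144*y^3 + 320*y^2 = (y)*(y^6 + 6*y^5 - 19*y^4 - 164*y^3 - 144*y^2 + 320*y) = y*(y - 5)*(y^5 + 11*y^4 + 36*y^3 + 16*y^2 - 64*y) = y*(y - 5)*(y + 4)*(y^4 + 7*y^3 + 8*y^2 - 16*y) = y*(y - 5)*(y + 4)^2*(y^3 + 3*y^2 - 4*y) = y*(y - 5)*(y + 4)^3*(y^2 - y) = y*(y - 5)*(y - 1)*(y + 4)^3*(y)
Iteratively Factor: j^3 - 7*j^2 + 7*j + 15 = (j - 3)*(j^2 - 4*j - 5) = (j - 5)*(j - 3)*(j + 1)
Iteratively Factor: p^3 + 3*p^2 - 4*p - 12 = (p + 2)*(p^2 + p - 6) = (p - 2)*(p + 2)*(p + 3)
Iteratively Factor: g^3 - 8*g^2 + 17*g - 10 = (g - 1)*(g^2 - 7*g + 10) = (g - 2)*(g - 1)*(g - 5)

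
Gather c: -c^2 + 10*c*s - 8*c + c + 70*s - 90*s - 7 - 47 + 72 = -c^2 + c*(10*s - 7) - 20*s + 18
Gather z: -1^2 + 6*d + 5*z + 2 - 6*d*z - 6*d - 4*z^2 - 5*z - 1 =-6*d*z - 4*z^2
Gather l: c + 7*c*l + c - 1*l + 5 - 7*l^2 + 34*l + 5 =2*c - 7*l^2 + l*(7*c + 33) + 10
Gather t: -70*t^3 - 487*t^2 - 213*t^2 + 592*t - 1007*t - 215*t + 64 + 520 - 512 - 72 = -70*t^3 - 700*t^2 - 630*t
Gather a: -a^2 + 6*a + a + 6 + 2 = -a^2 + 7*a + 8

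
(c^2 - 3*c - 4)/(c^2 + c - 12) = (c^2 - 3*c - 4)/(c^2 + c - 12)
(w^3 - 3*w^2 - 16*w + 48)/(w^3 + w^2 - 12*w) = (w - 4)/w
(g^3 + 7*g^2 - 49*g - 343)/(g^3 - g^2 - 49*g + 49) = (g + 7)/(g - 1)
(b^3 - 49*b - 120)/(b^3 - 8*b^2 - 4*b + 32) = (b^2 + 8*b + 15)/(b^2 - 4)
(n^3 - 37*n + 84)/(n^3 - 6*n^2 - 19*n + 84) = (n^2 + 3*n - 28)/(n^2 - 3*n - 28)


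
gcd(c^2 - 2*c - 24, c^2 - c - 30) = c - 6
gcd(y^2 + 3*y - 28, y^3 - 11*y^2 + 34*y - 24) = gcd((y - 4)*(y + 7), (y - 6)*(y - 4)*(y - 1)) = y - 4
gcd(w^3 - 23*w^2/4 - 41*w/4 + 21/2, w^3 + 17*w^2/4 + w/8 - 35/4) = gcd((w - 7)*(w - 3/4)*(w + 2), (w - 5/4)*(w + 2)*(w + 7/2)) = w + 2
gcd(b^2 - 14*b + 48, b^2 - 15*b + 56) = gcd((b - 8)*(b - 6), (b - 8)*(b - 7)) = b - 8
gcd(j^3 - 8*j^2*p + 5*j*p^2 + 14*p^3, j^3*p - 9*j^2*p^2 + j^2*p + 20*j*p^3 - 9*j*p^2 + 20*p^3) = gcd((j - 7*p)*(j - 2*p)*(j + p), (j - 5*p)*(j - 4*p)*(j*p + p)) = 1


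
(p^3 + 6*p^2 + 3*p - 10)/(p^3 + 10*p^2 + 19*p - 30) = (p + 2)/(p + 6)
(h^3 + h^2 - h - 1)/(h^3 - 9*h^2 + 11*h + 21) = (h^2 - 1)/(h^2 - 10*h + 21)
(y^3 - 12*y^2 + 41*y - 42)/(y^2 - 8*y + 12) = (y^2 - 10*y + 21)/(y - 6)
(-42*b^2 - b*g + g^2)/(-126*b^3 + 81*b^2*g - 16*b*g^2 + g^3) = (6*b + g)/(18*b^2 - 9*b*g + g^2)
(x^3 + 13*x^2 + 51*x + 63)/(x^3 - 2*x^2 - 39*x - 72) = (x + 7)/(x - 8)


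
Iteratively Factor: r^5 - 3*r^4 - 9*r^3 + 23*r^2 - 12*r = (r + 3)*(r^4 - 6*r^3 + 9*r^2 - 4*r) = (r - 1)*(r + 3)*(r^3 - 5*r^2 + 4*r) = r*(r - 1)*(r + 3)*(r^2 - 5*r + 4) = r*(r - 1)^2*(r + 3)*(r - 4)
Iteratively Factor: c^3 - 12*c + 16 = (c - 2)*(c^2 + 2*c - 8) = (c - 2)^2*(c + 4)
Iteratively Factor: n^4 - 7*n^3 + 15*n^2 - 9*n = (n)*(n^3 - 7*n^2 + 15*n - 9) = n*(n - 3)*(n^2 - 4*n + 3) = n*(n - 3)*(n - 1)*(n - 3)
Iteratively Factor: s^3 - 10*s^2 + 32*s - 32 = (s - 2)*(s^2 - 8*s + 16) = (s - 4)*(s - 2)*(s - 4)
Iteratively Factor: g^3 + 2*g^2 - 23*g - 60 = (g - 5)*(g^2 + 7*g + 12) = (g - 5)*(g + 3)*(g + 4)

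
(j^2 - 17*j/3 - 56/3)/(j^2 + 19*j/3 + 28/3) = (j - 8)/(j + 4)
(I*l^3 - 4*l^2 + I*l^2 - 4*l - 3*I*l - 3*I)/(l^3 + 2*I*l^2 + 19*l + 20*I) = (I*l^2 + l*(-3 + I) - 3)/(l^2 + I*l + 20)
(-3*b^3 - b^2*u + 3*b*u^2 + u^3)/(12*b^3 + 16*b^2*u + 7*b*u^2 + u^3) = (-b^2 + u^2)/(4*b^2 + 4*b*u + u^2)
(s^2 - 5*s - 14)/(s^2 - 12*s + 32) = (s^2 - 5*s - 14)/(s^2 - 12*s + 32)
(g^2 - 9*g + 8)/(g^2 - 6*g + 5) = (g - 8)/(g - 5)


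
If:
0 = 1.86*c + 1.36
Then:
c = -0.73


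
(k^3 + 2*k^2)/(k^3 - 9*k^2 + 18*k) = k*(k + 2)/(k^2 - 9*k + 18)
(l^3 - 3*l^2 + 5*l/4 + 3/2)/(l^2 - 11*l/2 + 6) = (l^2 - 3*l/2 - 1)/(l - 4)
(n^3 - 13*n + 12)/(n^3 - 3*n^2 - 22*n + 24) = (n - 3)/(n - 6)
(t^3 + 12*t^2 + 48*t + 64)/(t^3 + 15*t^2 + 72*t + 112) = (t + 4)/(t + 7)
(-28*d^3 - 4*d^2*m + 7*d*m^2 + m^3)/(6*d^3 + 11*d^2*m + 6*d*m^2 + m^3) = (-14*d^2 + 5*d*m + m^2)/(3*d^2 + 4*d*m + m^2)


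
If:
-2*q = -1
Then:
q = 1/2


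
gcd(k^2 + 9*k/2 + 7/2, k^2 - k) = 1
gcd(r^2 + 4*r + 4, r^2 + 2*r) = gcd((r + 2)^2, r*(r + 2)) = r + 2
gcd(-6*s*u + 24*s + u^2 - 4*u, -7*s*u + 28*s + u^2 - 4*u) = u - 4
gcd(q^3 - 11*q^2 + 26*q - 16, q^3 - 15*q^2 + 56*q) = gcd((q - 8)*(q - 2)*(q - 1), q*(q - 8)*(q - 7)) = q - 8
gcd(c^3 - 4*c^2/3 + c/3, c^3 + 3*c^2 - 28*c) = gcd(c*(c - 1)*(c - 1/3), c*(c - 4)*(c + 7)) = c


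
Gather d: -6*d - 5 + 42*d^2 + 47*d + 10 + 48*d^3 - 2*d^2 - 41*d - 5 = 48*d^3 + 40*d^2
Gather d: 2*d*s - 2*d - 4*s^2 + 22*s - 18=d*(2*s - 2) - 4*s^2 + 22*s - 18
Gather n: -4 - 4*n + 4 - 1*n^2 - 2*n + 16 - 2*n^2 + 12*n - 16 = -3*n^2 + 6*n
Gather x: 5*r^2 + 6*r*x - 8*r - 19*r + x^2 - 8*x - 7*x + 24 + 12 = 5*r^2 - 27*r + x^2 + x*(6*r - 15) + 36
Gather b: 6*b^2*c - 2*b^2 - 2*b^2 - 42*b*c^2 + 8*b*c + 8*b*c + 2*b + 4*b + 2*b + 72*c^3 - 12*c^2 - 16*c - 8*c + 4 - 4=b^2*(6*c - 4) + b*(-42*c^2 + 16*c + 8) + 72*c^3 - 12*c^2 - 24*c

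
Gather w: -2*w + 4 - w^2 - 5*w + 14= -w^2 - 7*w + 18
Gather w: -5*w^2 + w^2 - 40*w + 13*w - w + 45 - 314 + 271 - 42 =-4*w^2 - 28*w - 40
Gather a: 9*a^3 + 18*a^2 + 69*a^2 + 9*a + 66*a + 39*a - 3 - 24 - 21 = 9*a^3 + 87*a^2 + 114*a - 48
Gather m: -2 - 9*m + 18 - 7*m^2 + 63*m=-7*m^2 + 54*m + 16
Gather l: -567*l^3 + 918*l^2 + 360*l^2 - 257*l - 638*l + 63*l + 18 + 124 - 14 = -567*l^3 + 1278*l^2 - 832*l + 128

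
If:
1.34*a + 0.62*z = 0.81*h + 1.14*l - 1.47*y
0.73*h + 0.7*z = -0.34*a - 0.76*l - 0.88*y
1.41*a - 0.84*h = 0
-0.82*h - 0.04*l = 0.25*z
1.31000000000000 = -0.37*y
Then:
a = -1.43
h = -2.40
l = -0.24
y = -3.54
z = 7.91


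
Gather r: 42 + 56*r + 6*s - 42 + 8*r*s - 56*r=8*r*s + 6*s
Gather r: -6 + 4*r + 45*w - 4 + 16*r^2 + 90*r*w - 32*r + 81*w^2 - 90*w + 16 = 16*r^2 + r*(90*w - 28) + 81*w^2 - 45*w + 6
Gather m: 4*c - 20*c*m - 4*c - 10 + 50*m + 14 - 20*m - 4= m*(30 - 20*c)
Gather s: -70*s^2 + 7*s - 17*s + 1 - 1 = -70*s^2 - 10*s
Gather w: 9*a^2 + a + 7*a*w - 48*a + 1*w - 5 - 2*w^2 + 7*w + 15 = 9*a^2 - 47*a - 2*w^2 + w*(7*a + 8) + 10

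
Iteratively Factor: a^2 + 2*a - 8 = (a - 2)*(a + 4)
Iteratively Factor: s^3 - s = (s + 1)*(s^2 - s) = s*(s + 1)*(s - 1)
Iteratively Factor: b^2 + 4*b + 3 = (b + 1)*(b + 3)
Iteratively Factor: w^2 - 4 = (w - 2)*(w + 2)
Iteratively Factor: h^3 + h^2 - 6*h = (h + 3)*(h^2 - 2*h) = (h - 2)*(h + 3)*(h)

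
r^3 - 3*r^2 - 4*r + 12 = (r - 3)*(r - 2)*(r + 2)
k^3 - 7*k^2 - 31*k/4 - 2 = (k - 8)*(k + 1/2)^2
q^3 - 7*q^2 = q^2*(q - 7)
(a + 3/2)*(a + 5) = a^2 + 13*a/2 + 15/2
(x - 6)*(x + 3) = x^2 - 3*x - 18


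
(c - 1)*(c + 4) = c^2 + 3*c - 4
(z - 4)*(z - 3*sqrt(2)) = z^2 - 3*sqrt(2)*z - 4*z + 12*sqrt(2)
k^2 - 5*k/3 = k*(k - 5/3)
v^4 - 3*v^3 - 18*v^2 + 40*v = v*(v - 5)*(v - 2)*(v + 4)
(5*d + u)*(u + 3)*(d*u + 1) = 5*d^2*u^2 + 15*d^2*u + d*u^3 + 3*d*u^2 + 5*d*u + 15*d + u^2 + 3*u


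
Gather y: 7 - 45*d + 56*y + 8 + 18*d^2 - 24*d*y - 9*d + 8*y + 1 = 18*d^2 - 54*d + y*(64 - 24*d) + 16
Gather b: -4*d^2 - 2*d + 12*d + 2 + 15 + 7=-4*d^2 + 10*d + 24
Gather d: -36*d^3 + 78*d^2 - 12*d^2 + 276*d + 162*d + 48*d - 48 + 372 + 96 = -36*d^3 + 66*d^2 + 486*d + 420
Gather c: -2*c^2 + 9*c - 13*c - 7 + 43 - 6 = -2*c^2 - 4*c + 30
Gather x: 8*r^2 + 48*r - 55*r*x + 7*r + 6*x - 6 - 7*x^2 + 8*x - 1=8*r^2 + 55*r - 7*x^2 + x*(14 - 55*r) - 7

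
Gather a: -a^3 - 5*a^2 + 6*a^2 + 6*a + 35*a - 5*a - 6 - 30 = -a^3 + a^2 + 36*a - 36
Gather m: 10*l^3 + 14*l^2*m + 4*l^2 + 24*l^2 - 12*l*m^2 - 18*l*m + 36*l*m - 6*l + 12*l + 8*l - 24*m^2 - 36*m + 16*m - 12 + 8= 10*l^3 + 28*l^2 + 14*l + m^2*(-12*l - 24) + m*(14*l^2 + 18*l - 20) - 4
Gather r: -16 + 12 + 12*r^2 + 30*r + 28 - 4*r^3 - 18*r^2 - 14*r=-4*r^3 - 6*r^2 + 16*r + 24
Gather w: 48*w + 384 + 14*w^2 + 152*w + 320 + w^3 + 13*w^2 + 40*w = w^3 + 27*w^2 + 240*w + 704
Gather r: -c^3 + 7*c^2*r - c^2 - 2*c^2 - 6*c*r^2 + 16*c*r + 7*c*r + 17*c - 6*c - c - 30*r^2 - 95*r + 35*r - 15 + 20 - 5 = -c^3 - 3*c^2 + 10*c + r^2*(-6*c - 30) + r*(7*c^2 + 23*c - 60)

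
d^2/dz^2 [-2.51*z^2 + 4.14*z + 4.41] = -5.02000000000000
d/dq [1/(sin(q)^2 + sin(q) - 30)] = -(2*sin(q) + 1)*cos(q)/(sin(q)^2 + sin(q) - 30)^2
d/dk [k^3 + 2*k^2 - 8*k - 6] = 3*k^2 + 4*k - 8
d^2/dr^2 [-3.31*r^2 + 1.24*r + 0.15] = -6.62000000000000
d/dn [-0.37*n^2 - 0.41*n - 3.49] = -0.74*n - 0.41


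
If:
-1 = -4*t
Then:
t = 1/4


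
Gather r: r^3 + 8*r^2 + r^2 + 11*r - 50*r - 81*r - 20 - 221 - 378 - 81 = r^3 + 9*r^2 - 120*r - 700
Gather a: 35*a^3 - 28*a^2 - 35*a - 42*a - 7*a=35*a^3 - 28*a^2 - 84*a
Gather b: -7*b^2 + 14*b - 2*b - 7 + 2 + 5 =-7*b^2 + 12*b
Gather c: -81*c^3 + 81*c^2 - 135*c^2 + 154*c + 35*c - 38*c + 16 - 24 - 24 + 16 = -81*c^3 - 54*c^2 + 151*c - 16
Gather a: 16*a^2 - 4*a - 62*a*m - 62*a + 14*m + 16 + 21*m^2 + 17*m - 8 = 16*a^2 + a*(-62*m - 66) + 21*m^2 + 31*m + 8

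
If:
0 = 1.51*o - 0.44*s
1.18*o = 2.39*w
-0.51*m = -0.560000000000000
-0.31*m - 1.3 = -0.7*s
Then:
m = 1.10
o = 0.68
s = 2.34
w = 0.34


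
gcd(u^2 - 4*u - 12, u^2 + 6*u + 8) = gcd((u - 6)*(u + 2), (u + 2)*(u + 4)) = u + 2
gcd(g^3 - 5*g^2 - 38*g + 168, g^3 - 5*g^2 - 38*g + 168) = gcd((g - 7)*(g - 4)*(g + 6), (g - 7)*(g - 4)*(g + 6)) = g^3 - 5*g^2 - 38*g + 168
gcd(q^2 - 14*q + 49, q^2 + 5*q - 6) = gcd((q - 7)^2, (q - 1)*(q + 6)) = 1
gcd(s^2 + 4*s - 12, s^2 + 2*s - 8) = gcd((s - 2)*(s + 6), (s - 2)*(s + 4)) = s - 2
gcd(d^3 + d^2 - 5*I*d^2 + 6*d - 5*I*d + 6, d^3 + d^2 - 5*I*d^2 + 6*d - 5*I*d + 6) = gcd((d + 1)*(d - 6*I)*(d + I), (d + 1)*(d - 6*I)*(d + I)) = d^3 + d^2*(1 - 5*I) + d*(6 - 5*I) + 6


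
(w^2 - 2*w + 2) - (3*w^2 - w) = -2*w^2 - w + 2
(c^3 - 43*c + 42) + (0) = c^3 - 43*c + 42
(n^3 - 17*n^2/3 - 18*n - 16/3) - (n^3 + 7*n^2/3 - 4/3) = -8*n^2 - 18*n - 4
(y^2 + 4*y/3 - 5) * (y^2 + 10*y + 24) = y^4 + 34*y^3/3 + 97*y^2/3 - 18*y - 120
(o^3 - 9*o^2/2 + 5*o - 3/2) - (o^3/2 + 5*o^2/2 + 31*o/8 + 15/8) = o^3/2 - 7*o^2 + 9*o/8 - 27/8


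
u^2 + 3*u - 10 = (u - 2)*(u + 5)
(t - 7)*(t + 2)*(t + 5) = t^3 - 39*t - 70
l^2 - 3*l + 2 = (l - 2)*(l - 1)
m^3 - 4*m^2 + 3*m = m*(m - 3)*(m - 1)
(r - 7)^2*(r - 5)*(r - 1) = r^4 - 20*r^3 + 138*r^2 - 364*r + 245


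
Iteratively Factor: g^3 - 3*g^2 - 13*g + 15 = (g + 3)*(g^2 - 6*g + 5) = (g - 5)*(g + 3)*(g - 1)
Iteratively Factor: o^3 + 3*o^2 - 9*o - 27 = (o - 3)*(o^2 + 6*o + 9) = (o - 3)*(o + 3)*(o + 3)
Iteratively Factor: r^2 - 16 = (r - 4)*(r + 4)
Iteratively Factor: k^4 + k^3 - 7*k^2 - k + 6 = (k - 2)*(k^3 + 3*k^2 - k - 3) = (k - 2)*(k + 3)*(k^2 - 1) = (k - 2)*(k - 1)*(k + 3)*(k + 1)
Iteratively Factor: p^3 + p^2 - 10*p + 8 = (p - 1)*(p^2 + 2*p - 8) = (p - 2)*(p - 1)*(p + 4)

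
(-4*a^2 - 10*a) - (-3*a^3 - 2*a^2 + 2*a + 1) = 3*a^3 - 2*a^2 - 12*a - 1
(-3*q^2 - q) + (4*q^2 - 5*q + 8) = q^2 - 6*q + 8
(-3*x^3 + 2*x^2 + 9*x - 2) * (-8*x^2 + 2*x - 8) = 24*x^5 - 22*x^4 - 44*x^3 + 18*x^2 - 76*x + 16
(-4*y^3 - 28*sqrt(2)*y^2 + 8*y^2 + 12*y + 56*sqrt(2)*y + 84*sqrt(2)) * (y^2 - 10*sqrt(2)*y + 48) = -4*y^5 + 8*y^4 + 12*sqrt(2)*y^4 - 24*sqrt(2)*y^3 + 380*y^3 - 1380*sqrt(2)*y^2 - 736*y^2 - 1104*y + 2688*sqrt(2)*y + 4032*sqrt(2)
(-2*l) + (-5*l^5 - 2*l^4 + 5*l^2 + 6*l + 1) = -5*l^5 - 2*l^4 + 5*l^2 + 4*l + 1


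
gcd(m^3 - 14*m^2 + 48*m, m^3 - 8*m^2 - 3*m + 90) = m - 6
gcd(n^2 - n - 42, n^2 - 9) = 1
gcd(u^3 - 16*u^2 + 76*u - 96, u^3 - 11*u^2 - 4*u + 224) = u - 8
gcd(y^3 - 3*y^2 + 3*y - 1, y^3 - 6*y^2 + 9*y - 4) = y^2 - 2*y + 1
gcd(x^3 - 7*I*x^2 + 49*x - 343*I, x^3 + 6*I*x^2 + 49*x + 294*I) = x^2 + 49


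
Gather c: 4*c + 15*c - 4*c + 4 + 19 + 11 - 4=15*c + 30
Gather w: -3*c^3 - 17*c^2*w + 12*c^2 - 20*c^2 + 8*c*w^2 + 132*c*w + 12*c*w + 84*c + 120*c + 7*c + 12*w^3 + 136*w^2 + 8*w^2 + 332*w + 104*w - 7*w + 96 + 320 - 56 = -3*c^3 - 8*c^2 + 211*c + 12*w^3 + w^2*(8*c + 144) + w*(-17*c^2 + 144*c + 429) + 360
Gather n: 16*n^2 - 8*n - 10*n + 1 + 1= 16*n^2 - 18*n + 2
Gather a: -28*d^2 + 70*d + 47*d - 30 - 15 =-28*d^2 + 117*d - 45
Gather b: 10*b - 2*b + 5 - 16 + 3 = 8*b - 8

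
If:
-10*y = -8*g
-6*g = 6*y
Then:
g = 0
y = 0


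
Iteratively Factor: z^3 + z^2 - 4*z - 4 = (z + 1)*(z^2 - 4) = (z - 2)*(z + 1)*(z + 2)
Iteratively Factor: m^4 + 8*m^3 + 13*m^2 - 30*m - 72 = (m + 3)*(m^3 + 5*m^2 - 2*m - 24) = (m + 3)*(m + 4)*(m^2 + m - 6) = (m + 3)^2*(m + 4)*(m - 2)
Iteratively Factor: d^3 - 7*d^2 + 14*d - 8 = (d - 1)*(d^2 - 6*d + 8) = (d - 4)*(d - 1)*(d - 2)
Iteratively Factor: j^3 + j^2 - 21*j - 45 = (j + 3)*(j^2 - 2*j - 15) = (j + 3)^2*(j - 5)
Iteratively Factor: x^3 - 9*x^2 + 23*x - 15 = (x - 3)*(x^2 - 6*x + 5) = (x - 5)*(x - 3)*(x - 1)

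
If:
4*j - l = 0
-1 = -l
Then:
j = 1/4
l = 1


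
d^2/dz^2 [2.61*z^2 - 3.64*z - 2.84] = 5.22000000000000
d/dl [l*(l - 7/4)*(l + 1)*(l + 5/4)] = 4*l^3 + 3*l^2/2 - 43*l/8 - 35/16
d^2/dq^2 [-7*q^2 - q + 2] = -14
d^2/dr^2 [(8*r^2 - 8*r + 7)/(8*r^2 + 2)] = 4*(-32*r^3 + 60*r^2 + 24*r - 5)/(64*r^6 + 48*r^4 + 12*r^2 + 1)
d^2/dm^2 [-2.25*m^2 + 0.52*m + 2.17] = -4.50000000000000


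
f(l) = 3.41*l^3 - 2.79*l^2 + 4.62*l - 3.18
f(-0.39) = -5.61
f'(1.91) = 31.28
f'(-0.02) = 4.74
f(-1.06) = -15.27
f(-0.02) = -3.27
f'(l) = 10.23*l^2 - 5.58*l + 4.62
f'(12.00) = 1410.78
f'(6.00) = 339.42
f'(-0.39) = 8.35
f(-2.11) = -57.38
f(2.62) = 51.10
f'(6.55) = 406.96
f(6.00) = 660.66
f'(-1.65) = 41.68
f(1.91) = 19.23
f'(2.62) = 60.22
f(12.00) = 5542.98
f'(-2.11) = 61.94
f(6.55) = 865.63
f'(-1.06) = 22.03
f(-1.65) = -33.72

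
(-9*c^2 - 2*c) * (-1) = 9*c^2 + 2*c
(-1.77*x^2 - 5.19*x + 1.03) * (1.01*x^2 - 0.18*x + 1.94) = -1.7877*x^4 - 4.9233*x^3 - 1.4593*x^2 - 10.254*x + 1.9982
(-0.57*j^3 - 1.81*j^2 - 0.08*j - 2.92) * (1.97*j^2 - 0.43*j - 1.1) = -1.1229*j^5 - 3.3206*j^4 + 1.2477*j^3 - 3.727*j^2 + 1.3436*j + 3.212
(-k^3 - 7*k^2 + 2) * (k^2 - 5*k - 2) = -k^5 - 2*k^4 + 37*k^3 + 16*k^2 - 10*k - 4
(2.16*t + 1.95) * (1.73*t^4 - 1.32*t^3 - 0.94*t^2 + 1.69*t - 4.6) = 3.7368*t^5 + 0.5223*t^4 - 4.6044*t^3 + 1.8174*t^2 - 6.6405*t - 8.97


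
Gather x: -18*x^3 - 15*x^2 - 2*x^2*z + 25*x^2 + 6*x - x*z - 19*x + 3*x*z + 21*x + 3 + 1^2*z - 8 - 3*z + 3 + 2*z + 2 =-18*x^3 + x^2*(10 - 2*z) + x*(2*z + 8)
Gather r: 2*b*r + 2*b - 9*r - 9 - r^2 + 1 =2*b - r^2 + r*(2*b - 9) - 8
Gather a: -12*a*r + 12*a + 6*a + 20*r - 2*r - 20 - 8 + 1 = a*(18 - 12*r) + 18*r - 27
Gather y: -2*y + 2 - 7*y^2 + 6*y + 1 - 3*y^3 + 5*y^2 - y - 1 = -3*y^3 - 2*y^2 + 3*y + 2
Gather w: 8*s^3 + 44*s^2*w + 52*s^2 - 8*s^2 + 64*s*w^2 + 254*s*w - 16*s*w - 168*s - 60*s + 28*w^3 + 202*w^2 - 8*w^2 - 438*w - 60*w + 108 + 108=8*s^3 + 44*s^2 - 228*s + 28*w^3 + w^2*(64*s + 194) + w*(44*s^2 + 238*s - 498) + 216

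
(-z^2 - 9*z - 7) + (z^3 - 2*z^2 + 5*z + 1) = z^3 - 3*z^2 - 4*z - 6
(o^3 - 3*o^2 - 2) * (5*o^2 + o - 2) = 5*o^5 - 14*o^4 - 5*o^3 - 4*o^2 - 2*o + 4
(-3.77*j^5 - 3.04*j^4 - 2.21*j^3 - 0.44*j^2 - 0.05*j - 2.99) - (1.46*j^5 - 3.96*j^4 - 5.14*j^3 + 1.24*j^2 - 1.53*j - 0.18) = -5.23*j^5 + 0.92*j^4 + 2.93*j^3 - 1.68*j^2 + 1.48*j - 2.81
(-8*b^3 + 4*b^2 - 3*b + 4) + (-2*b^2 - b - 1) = -8*b^3 + 2*b^2 - 4*b + 3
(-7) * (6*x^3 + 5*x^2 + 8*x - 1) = -42*x^3 - 35*x^2 - 56*x + 7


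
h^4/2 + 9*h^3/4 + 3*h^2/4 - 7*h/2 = h*(h/2 + 1)*(h - 1)*(h + 7/2)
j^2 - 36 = (j - 6)*(j + 6)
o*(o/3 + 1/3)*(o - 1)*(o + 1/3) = o^4/3 + o^3/9 - o^2/3 - o/9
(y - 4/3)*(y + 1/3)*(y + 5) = y^3 + 4*y^2 - 49*y/9 - 20/9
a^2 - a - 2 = (a - 2)*(a + 1)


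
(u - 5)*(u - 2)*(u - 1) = u^3 - 8*u^2 + 17*u - 10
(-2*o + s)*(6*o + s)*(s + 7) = -12*o^2*s - 84*o^2 + 4*o*s^2 + 28*o*s + s^3 + 7*s^2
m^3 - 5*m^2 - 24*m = m*(m - 8)*(m + 3)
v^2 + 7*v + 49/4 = (v + 7/2)^2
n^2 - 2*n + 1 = (n - 1)^2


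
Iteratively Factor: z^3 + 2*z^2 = (z)*(z^2 + 2*z) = z^2*(z + 2)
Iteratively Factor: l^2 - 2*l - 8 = (l - 4)*(l + 2)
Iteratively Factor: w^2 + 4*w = (w + 4)*(w)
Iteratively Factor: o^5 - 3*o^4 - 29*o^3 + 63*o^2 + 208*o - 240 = (o + 4)*(o^4 - 7*o^3 - o^2 + 67*o - 60) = (o - 4)*(o + 4)*(o^3 - 3*o^2 - 13*o + 15) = (o - 5)*(o - 4)*(o + 4)*(o^2 + 2*o - 3) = (o - 5)*(o - 4)*(o + 3)*(o + 4)*(o - 1)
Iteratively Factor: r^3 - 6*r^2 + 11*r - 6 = (r - 2)*(r^2 - 4*r + 3) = (r - 2)*(r - 1)*(r - 3)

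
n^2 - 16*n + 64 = (n - 8)^2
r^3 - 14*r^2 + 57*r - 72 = (r - 8)*(r - 3)^2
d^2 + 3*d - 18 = (d - 3)*(d + 6)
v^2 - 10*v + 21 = (v - 7)*(v - 3)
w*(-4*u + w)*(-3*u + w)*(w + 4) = 12*u^2*w^2 + 48*u^2*w - 7*u*w^3 - 28*u*w^2 + w^4 + 4*w^3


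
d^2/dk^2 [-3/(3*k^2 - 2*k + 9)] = 6*(9*k^2 - 6*k - 4*(3*k - 1)^2 + 27)/(3*k^2 - 2*k + 9)^3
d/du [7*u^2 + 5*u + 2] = 14*u + 5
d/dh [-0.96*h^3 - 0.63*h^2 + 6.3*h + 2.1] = -2.88*h^2 - 1.26*h + 6.3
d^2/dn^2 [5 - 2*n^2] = -4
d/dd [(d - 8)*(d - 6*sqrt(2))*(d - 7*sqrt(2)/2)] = 3*d^2 - 19*sqrt(2)*d - 16*d + 42 + 76*sqrt(2)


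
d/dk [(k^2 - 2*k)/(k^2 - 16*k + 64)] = 2*(8 - 7*k)/(k^3 - 24*k^2 + 192*k - 512)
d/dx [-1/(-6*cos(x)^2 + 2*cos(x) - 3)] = 2*(6*cos(x) - 1)*sin(x)/(6*cos(x)^2 - 2*cos(x) + 3)^2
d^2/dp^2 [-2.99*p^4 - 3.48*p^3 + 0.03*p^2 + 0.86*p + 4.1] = -35.88*p^2 - 20.88*p + 0.06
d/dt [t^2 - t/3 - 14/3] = 2*t - 1/3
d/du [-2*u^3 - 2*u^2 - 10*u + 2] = -6*u^2 - 4*u - 10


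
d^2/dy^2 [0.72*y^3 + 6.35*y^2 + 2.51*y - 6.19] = 4.32*y + 12.7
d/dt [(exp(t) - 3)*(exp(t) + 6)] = (2*exp(t) + 3)*exp(t)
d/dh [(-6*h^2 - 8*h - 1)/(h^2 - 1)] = 2*(4*h^2 + 7*h + 4)/(h^4 - 2*h^2 + 1)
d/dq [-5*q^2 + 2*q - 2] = 2 - 10*q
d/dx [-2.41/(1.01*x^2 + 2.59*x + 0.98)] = (4.8682*x + 6.2419)/(1.01*x^2 + 2.59*x + 0.98)^2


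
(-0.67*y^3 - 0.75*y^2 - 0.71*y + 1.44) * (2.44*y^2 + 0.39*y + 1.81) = -1.6348*y^5 - 2.0913*y^4 - 3.2376*y^3 + 1.8792*y^2 - 0.7235*y + 2.6064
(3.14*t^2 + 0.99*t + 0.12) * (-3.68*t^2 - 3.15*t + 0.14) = -11.5552*t^4 - 13.5342*t^3 - 3.1205*t^2 - 0.2394*t + 0.0168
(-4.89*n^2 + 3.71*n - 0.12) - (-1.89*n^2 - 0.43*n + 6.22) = -3.0*n^2 + 4.14*n - 6.34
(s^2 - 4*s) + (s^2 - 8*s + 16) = 2*s^2 - 12*s + 16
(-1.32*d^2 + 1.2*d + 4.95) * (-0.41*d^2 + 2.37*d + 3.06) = 0.5412*d^4 - 3.6204*d^3 - 3.2247*d^2 + 15.4035*d + 15.147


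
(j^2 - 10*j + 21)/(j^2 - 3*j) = (j - 7)/j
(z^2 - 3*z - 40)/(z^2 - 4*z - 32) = (z + 5)/(z + 4)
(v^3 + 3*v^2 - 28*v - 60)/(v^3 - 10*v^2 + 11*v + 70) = (v + 6)/(v - 7)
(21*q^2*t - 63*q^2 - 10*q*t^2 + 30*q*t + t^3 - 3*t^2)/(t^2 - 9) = (21*q^2 - 10*q*t + t^2)/(t + 3)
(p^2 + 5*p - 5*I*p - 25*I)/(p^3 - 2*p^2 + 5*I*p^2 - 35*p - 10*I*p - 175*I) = (p - 5*I)/(p^2 + p*(-7 + 5*I) - 35*I)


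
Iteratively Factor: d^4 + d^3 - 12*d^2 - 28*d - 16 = (d + 2)*(d^3 - d^2 - 10*d - 8) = (d - 4)*(d + 2)*(d^2 + 3*d + 2) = (d - 4)*(d + 1)*(d + 2)*(d + 2)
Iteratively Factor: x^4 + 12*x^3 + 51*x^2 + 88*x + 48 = (x + 3)*(x^3 + 9*x^2 + 24*x + 16) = (x + 3)*(x + 4)*(x^2 + 5*x + 4) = (x + 3)*(x + 4)^2*(x + 1)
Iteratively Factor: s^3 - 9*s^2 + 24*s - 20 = (s - 2)*(s^2 - 7*s + 10) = (s - 5)*(s - 2)*(s - 2)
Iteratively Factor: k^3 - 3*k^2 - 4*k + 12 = (k + 2)*(k^2 - 5*k + 6) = (k - 3)*(k + 2)*(k - 2)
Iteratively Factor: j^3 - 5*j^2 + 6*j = (j)*(j^2 - 5*j + 6) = j*(j - 3)*(j - 2)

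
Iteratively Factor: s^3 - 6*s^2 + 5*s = (s - 1)*(s^2 - 5*s) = (s - 5)*(s - 1)*(s)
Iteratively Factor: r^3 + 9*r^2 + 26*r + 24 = (r + 2)*(r^2 + 7*r + 12) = (r + 2)*(r + 3)*(r + 4)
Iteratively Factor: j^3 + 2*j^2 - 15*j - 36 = (j + 3)*(j^2 - j - 12) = (j - 4)*(j + 3)*(j + 3)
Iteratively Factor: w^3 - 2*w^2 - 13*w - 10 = (w + 2)*(w^2 - 4*w - 5) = (w - 5)*(w + 2)*(w + 1)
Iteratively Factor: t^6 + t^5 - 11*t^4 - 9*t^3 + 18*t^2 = (t - 1)*(t^5 + 2*t^4 - 9*t^3 - 18*t^2) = (t - 1)*(t + 3)*(t^4 - t^3 - 6*t^2) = t*(t - 1)*(t + 3)*(t^3 - t^2 - 6*t) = t*(t - 3)*(t - 1)*(t + 3)*(t^2 + 2*t) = t^2*(t - 3)*(t - 1)*(t + 3)*(t + 2)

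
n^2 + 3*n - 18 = (n - 3)*(n + 6)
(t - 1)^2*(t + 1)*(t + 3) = t^4 + 2*t^3 - 4*t^2 - 2*t + 3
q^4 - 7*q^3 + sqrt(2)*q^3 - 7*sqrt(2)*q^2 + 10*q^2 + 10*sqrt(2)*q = q*(q - 5)*(q - 2)*(q + sqrt(2))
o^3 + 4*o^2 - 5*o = o*(o - 1)*(o + 5)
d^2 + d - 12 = (d - 3)*(d + 4)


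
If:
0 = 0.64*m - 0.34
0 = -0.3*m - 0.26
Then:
No Solution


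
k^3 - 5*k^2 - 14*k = k*(k - 7)*(k + 2)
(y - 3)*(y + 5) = y^2 + 2*y - 15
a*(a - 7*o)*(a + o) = a^3 - 6*a^2*o - 7*a*o^2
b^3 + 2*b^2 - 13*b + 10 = (b - 2)*(b - 1)*(b + 5)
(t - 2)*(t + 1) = t^2 - t - 2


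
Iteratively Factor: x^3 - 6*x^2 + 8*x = (x)*(x^2 - 6*x + 8) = x*(x - 4)*(x - 2)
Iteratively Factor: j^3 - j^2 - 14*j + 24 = (j - 2)*(j^2 + j - 12) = (j - 2)*(j + 4)*(j - 3)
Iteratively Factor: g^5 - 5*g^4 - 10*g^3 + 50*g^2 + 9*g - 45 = (g + 1)*(g^4 - 6*g^3 - 4*g^2 + 54*g - 45) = (g - 3)*(g + 1)*(g^3 - 3*g^2 - 13*g + 15) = (g - 5)*(g - 3)*(g + 1)*(g^2 + 2*g - 3) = (g - 5)*(g - 3)*(g + 1)*(g + 3)*(g - 1)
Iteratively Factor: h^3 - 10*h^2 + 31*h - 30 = (h - 5)*(h^2 - 5*h + 6) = (h - 5)*(h - 2)*(h - 3)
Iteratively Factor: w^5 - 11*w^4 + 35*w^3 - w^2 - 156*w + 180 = (w - 3)*(w^4 - 8*w^3 + 11*w^2 + 32*w - 60) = (w - 3)*(w + 2)*(w^3 - 10*w^2 + 31*w - 30) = (w - 5)*(w - 3)*(w + 2)*(w^2 - 5*w + 6) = (w - 5)*(w - 3)^2*(w + 2)*(w - 2)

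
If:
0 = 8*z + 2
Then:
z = -1/4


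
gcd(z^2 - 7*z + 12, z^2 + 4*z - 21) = z - 3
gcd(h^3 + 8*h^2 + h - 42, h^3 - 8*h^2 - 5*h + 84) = h + 3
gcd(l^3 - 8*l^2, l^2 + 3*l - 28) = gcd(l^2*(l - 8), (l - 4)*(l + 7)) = 1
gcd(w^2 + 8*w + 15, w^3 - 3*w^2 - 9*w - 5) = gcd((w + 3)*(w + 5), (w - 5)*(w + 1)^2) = 1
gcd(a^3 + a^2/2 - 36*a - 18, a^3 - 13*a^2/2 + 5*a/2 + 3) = a^2 - 11*a/2 - 3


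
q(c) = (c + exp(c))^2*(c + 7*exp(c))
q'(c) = (c + exp(c))^2*(7*exp(c) + 1) + (c + exp(c))*(c + 7*exp(c))*(2*exp(c) + 2)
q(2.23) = 8950.58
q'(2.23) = 24778.54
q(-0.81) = 0.31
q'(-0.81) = -1.88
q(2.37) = 13191.26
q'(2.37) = 36573.86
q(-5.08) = -129.65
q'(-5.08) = 78.29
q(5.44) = 90055957.87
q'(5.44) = 266530591.52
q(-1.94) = -3.01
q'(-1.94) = 10.31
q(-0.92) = 0.51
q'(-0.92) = -1.70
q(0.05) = 8.99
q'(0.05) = 43.61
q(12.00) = 30183389082721676.09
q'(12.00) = 90545796156303467.70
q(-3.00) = -23.08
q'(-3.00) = 28.16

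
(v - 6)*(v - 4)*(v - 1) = v^3 - 11*v^2 + 34*v - 24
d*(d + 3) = d^2 + 3*d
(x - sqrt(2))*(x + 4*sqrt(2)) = x^2 + 3*sqrt(2)*x - 8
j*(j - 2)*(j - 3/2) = j^3 - 7*j^2/2 + 3*j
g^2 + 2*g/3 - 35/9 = (g - 5/3)*(g + 7/3)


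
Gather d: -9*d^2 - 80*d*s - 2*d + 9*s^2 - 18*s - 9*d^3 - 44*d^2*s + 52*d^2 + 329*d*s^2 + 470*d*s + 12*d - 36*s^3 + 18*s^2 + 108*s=-9*d^3 + d^2*(43 - 44*s) + d*(329*s^2 + 390*s + 10) - 36*s^3 + 27*s^2 + 90*s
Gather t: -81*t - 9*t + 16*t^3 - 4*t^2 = 16*t^3 - 4*t^2 - 90*t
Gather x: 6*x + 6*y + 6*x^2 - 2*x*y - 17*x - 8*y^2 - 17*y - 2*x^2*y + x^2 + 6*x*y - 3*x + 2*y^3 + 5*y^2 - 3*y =x^2*(7 - 2*y) + x*(4*y - 14) + 2*y^3 - 3*y^2 - 14*y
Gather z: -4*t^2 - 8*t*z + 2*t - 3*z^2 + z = -4*t^2 + 2*t - 3*z^2 + z*(1 - 8*t)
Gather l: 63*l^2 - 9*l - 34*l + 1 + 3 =63*l^2 - 43*l + 4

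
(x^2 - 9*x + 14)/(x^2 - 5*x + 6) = (x - 7)/(x - 3)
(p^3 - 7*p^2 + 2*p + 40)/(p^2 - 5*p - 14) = (p^2 - 9*p + 20)/(p - 7)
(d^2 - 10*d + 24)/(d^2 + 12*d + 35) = (d^2 - 10*d + 24)/(d^2 + 12*d + 35)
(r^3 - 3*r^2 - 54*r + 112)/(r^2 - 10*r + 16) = r + 7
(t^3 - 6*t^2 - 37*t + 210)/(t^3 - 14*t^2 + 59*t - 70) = (t + 6)/(t - 2)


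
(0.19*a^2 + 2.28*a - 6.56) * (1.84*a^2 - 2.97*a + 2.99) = 0.3496*a^4 + 3.6309*a^3 - 18.2739*a^2 + 26.3004*a - 19.6144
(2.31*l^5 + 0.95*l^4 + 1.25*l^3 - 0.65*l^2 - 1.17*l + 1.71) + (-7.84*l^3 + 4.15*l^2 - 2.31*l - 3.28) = 2.31*l^5 + 0.95*l^4 - 6.59*l^3 + 3.5*l^2 - 3.48*l - 1.57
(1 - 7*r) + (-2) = -7*r - 1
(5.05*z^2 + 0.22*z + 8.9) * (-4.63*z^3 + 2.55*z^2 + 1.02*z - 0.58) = -23.3815*z^5 + 11.8589*z^4 - 35.495*z^3 + 19.9904*z^2 + 8.9504*z - 5.162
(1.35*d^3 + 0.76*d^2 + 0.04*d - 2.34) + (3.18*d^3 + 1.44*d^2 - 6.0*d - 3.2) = 4.53*d^3 + 2.2*d^2 - 5.96*d - 5.54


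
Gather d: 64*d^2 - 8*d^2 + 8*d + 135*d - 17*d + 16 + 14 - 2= 56*d^2 + 126*d + 28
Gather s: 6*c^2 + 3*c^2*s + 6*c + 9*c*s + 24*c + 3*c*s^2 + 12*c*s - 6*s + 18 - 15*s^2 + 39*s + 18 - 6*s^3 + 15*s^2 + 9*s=6*c^2 + 3*c*s^2 + 30*c - 6*s^3 + s*(3*c^2 + 21*c + 42) + 36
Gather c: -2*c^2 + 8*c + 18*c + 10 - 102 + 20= -2*c^2 + 26*c - 72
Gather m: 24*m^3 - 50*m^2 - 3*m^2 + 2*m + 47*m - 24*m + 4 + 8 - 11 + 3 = 24*m^3 - 53*m^2 + 25*m + 4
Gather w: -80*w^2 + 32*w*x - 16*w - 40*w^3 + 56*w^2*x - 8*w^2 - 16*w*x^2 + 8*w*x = -40*w^3 + w^2*(56*x - 88) + w*(-16*x^2 + 40*x - 16)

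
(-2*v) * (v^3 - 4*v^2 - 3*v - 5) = -2*v^4 + 8*v^3 + 6*v^2 + 10*v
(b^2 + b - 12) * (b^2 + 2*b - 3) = b^4 + 3*b^3 - 13*b^2 - 27*b + 36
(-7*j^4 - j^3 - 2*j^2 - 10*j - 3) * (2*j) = -14*j^5 - 2*j^4 - 4*j^3 - 20*j^2 - 6*j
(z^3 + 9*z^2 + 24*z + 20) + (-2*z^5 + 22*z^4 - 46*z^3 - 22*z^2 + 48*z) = -2*z^5 + 22*z^4 - 45*z^3 - 13*z^2 + 72*z + 20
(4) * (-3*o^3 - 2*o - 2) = -12*o^3 - 8*o - 8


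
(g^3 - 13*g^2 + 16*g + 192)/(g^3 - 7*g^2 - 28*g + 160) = (g^2 - 5*g - 24)/(g^2 + g - 20)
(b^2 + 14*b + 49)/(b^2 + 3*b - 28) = (b + 7)/(b - 4)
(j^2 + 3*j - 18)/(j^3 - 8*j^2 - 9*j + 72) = (j + 6)/(j^2 - 5*j - 24)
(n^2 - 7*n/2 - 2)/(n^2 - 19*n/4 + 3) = 2*(2*n + 1)/(4*n - 3)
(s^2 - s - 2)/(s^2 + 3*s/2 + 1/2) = 2*(s - 2)/(2*s + 1)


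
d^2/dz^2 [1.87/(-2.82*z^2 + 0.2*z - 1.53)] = (29.741976*z^2 - 2.10936*z - 1.87*(5.64*z - 0.2)*(11.28*z - 0.4) + 16.136604)/(2.82*z^2 - 0.2*z + 1.53)^3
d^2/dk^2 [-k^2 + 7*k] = -2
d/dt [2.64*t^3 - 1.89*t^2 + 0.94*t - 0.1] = 7.92*t^2 - 3.78*t + 0.94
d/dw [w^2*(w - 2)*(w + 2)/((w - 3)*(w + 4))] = w*(2*w^4 + 3*w^3 - 48*w^2 - 4*w + 96)/(w^4 + 2*w^3 - 23*w^2 - 24*w + 144)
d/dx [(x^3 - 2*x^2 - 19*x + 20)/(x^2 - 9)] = (x^4 - 8*x^2 - 4*x + 171)/(x^4 - 18*x^2 + 81)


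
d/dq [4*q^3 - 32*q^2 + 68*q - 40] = 12*q^2 - 64*q + 68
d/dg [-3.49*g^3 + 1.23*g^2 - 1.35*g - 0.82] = -10.47*g^2 + 2.46*g - 1.35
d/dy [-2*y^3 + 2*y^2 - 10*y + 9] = -6*y^2 + 4*y - 10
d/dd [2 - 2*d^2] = -4*d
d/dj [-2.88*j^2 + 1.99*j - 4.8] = 1.99 - 5.76*j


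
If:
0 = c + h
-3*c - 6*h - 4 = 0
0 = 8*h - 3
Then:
No Solution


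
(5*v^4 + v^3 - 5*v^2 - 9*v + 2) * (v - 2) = 5*v^5 - 9*v^4 - 7*v^3 + v^2 + 20*v - 4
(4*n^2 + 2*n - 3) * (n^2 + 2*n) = 4*n^4 + 10*n^3 + n^2 - 6*n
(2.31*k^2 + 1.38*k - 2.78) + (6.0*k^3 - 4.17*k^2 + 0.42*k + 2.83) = 6.0*k^3 - 1.86*k^2 + 1.8*k + 0.0500000000000003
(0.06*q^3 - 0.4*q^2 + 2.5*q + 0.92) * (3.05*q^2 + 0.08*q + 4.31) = 0.183*q^5 - 1.2152*q^4 + 7.8516*q^3 + 1.282*q^2 + 10.8486*q + 3.9652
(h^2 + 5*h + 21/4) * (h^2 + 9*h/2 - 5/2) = h^4 + 19*h^3/2 + 101*h^2/4 + 89*h/8 - 105/8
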